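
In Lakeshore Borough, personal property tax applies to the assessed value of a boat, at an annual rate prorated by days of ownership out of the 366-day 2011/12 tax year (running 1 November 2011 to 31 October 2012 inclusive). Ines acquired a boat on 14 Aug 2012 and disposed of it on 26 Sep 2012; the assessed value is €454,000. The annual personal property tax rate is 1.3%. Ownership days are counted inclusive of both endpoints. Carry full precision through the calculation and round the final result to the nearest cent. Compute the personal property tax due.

€709.53

Days held (14 Aug – 26 Sep 2012): 44 out of 366
Tax = €454,000 × 1.3% × 44/366 = €709.5301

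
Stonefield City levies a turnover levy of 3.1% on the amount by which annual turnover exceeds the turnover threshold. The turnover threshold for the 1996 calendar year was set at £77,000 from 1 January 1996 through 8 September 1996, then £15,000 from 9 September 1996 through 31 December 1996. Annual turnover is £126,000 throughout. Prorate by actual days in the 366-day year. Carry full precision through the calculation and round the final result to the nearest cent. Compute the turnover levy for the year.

1 January – 8 September 1996: 252 days, exemption £77,000 → (£126,000 − £77,000) × 3.1% × 252/366 = £1,045.8689
9 September – 31 December 1996: 114 days, exemption £15,000 → (£126,000 − £15,000) × 3.1% × 114/366 = £1,071.7869
Total = £2,117.6557

£2,117.66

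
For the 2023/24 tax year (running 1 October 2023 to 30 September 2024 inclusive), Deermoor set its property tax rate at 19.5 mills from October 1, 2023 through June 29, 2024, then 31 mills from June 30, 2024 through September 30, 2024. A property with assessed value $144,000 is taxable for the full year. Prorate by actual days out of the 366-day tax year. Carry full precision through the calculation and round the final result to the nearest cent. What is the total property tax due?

October 1, 2023 – June 29, 2024: 273 days at 19.5 mills → $144,000 × 1.95% × 273/366 = $2,094.4918
June 30 – September 30, 2024: 93 days at 31 mills → $144,000 × 3.1% × 93/366 = $1,134.2951
Total = $3,228.7869

$3,228.79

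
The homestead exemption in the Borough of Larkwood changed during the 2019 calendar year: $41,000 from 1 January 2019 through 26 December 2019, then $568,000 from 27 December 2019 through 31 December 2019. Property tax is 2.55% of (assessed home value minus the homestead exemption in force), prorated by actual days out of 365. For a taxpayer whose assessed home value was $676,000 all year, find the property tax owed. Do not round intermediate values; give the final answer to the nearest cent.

1 January – 26 December 2019: 360 days, exemption $41,000 → ($676,000 − $41,000) × 2.55% × 360/365 = $15,970.6849
27 December – 31 December 2019: 5 days, exemption $568,000 → ($676,000 − $568,000) × 2.55% × 5/365 = $37.7260
Total = $16,008.4110

$16,008.41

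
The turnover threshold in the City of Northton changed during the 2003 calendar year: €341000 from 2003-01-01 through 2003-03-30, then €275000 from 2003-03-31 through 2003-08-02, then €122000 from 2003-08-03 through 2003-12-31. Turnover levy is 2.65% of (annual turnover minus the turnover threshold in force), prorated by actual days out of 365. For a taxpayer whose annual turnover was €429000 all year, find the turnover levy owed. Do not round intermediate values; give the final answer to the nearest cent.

2003-01-01 to 2003-03-30: 89 days, exemption €341000 → (€429000 − €341000) × 2.65% × 89/365 = €568.6247
2003-03-31 to 2003-08-02: 125 days, exemption €275000 → (€429000 − €275000) × 2.65% × 125/365 = €1397.6027
2003-08-03 to 2003-12-31: 151 days, exemption €122000 → (€429000 − €122000) × 2.65% × 151/365 = €3365.6452
Total = €5331.8726

€5331.87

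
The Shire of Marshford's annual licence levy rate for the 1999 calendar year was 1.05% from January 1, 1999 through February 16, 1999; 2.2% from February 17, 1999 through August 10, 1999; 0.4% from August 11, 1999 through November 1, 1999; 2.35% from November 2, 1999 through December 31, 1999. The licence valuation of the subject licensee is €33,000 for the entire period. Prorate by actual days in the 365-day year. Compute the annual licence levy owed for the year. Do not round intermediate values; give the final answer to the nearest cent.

€550.20

January 1 – February 16, 1999: 47 days at 1.05% → €33,000 × 1.05% × 47/365 = €44.6178
February 17 – August 10, 1999: 175 days at 2.2% → €33,000 × 2.2% × 175/365 = €348.0822
August 11 – November 1, 1999: 83 days at 0.4% → €33,000 × 0.4% × 83/365 = €30.0164
November 2 – December 31, 1999: 60 days at 2.35% → €33,000 × 2.35% × 60/365 = €127.4795
Total = €550.1959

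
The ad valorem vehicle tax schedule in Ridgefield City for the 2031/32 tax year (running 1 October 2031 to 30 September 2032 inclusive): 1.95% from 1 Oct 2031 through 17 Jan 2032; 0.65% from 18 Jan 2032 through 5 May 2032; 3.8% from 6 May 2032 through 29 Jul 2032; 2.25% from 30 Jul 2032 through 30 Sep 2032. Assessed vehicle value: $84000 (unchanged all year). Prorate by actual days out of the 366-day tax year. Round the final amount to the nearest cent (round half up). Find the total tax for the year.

$1717.07

1 Oct 2031 – 17 Jan 2032: 109 days at 1.95% → $84000 × 1.95% × 109/366 = $487.8197
18 Jan – 5 May 2032: 109 days at 0.65% → $84000 × 0.65% × 109/366 = $162.6066
6 May – 29 Jul 2032: 85 days at 3.8% → $84000 × 3.8% × 85/366 = $741.3115
30 Jul – 30 Sep 2032: 63 days at 2.25% → $84000 × 2.25% × 63/366 = $325.3279
Total = $1717.0656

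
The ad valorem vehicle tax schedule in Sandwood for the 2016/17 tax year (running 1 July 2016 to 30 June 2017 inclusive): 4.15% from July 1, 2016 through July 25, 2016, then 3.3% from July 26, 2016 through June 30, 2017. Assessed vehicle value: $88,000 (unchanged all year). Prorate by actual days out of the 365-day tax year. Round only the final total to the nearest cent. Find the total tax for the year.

$2,955.23

July 1 – July 25, 2016: 25 days at 4.15% → $88,000 × 4.15% × 25/365 = $250.1370
July 26, 2016 – June 30, 2017: 340 days at 3.3% → $88,000 × 3.3% × 340/365 = $2,705.0959
Total = $2,955.2329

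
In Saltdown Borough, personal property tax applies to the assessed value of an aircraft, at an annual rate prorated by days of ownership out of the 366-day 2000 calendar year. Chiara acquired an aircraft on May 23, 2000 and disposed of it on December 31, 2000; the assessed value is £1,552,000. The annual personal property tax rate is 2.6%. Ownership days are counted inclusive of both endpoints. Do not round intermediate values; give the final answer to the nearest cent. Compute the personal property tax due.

£24,586.05

Days held (May 23 – December 31, 2000): 223 out of 366
Tax = £1,552,000 × 2.6% × 223/366 = £24,586.0546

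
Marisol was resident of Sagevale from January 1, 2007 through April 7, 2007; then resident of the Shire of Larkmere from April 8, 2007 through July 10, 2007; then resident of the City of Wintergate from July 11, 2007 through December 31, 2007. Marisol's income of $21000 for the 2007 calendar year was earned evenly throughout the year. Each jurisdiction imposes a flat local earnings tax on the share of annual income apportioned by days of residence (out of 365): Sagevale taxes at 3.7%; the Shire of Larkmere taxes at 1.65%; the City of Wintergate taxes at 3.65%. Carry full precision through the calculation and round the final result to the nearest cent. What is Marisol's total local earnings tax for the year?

Sagevale, January 1 – April 7, 2007: 97 days → $21000 × 3.7% × 97/365 = $206.4904
The Shire of Larkmere, April 8 – July 10, 2007: 94 days → $21000 × 1.65% × 94/365 = $89.2356
The City of Wintergate, July 11 – December 31, 2007: 174 days → $21000 × 3.65% × 174/365 = $365.4000
Total = $661.1260

$661.13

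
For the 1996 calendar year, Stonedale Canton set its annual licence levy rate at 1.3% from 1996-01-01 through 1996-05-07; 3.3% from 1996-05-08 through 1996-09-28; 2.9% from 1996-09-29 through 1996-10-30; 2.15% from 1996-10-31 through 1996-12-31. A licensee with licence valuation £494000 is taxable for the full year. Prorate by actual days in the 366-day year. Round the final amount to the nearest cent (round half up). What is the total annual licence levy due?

£11711.58

1996-01-01 to 1996-05-07: 128 days at 1.3% → £494000 × 1.3% × 128/366 = £2245.9454
1996-05-08 to 1996-09-28: 144 days at 3.3% → £494000 × 3.3% × 144/366 = £6413.9016
1996-09-29 to 1996-10-30: 32 days at 2.9% → £494000 × 2.9% × 32/366 = £1252.5464
1996-10-31 to 1996-12-31: 62 days at 2.15% → £494000 × 2.15% × 62/366 = £1799.1858
Total = £11711.5792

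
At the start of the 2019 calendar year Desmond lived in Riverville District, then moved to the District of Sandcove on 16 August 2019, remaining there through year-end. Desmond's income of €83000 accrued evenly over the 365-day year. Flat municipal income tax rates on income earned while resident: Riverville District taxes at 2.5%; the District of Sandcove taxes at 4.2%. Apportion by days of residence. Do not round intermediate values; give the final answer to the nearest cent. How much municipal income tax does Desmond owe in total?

Riverville District, 1 January – 15 August 2019: 227 days → €83000 × 2.5% × 227/365 = €1290.4795
The District of Sandcove, 16 August – 31 December 2019: 138 days → €83000 × 4.2% × 138/365 = €1317.9945
Total = €2608.4740

€2608.47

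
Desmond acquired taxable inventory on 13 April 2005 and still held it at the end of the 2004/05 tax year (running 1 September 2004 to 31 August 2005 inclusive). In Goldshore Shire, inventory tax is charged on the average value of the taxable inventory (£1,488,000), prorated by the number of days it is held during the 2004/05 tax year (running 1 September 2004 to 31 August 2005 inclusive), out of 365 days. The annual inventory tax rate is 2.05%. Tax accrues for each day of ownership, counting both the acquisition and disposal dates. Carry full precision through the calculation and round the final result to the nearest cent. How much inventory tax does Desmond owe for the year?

£11,783.74

Days held (13 April – 31 August 2005): 141 out of 365
Tax = £1,488,000 × 2.05% × 141/365 = £11,783.7370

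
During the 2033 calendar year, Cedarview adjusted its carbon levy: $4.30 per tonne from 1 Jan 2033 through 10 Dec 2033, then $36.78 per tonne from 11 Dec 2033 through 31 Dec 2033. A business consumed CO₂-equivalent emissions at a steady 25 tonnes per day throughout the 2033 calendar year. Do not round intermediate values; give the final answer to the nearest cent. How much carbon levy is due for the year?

1 Jan – 10 Dec 2033: 344 days × 25 tonnes/day = 8,600 tonnes at $4.30/tonne → $36980.00
11 Dec – 31 Dec 2033: 21 days × 25 tonnes/day = 525 tonnes at $36.78/tonne → $19309.50

$56289.50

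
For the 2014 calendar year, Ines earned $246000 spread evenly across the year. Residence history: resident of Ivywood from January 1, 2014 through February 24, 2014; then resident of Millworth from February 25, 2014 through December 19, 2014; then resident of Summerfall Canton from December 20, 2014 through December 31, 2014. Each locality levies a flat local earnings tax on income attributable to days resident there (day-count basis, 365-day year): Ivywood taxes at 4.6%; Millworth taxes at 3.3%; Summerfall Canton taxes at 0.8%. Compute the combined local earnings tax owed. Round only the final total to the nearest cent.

$8397.70

Ivywood, January 1 – February 24, 2014: 55 days → $246000 × 4.6% × 55/365 = $1705.1507
Millworth, February 25 – December 19, 2014: 298 days → $246000 × 3.3% × 298/365 = $6627.8466
Summerfall Canton, December 20 – December 31, 2014: 12 days → $246000 × 0.8% × 12/365 = $64.7014
Total = $8397.6986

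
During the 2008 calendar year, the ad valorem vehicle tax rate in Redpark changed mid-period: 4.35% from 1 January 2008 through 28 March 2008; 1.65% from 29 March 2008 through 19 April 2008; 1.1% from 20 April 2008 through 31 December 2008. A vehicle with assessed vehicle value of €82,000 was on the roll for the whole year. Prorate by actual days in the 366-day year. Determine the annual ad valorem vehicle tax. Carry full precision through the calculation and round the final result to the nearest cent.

1 January – 28 March 2008: 88 days at 4.35% → €82,000 × 4.35% × 88/366 = €857.6393
29 March – 19 April 2008: 22 days at 1.65% → €82,000 × 1.65% × 22/366 = €81.3279
20 April – 31 December 2008: 256 days at 1.1% → €82,000 × 1.1% × 256/366 = €630.9071
Total = €1,569.8743

€1,569.87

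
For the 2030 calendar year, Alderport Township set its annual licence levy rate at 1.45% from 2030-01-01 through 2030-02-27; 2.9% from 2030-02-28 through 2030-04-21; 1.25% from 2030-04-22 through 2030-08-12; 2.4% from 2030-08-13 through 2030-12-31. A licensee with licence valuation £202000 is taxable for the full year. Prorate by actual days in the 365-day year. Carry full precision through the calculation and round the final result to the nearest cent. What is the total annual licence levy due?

2030-01-01 to 2030-02-27: 58 days at 1.45% → £202000 × 1.45% × 58/365 = £465.4301
2030-02-28 to 2030-04-21: 53 days at 2.9% → £202000 × 2.9% × 53/365 = £850.6137
2030-04-22 to 2030-08-12: 113 days at 1.25% → £202000 × 1.25% × 113/365 = £781.7123
2030-08-13 to 2030-12-31: 141 days at 2.4% → £202000 × 2.4% × 141/365 = £1872.7890
Total = £3970.5452

£3970.55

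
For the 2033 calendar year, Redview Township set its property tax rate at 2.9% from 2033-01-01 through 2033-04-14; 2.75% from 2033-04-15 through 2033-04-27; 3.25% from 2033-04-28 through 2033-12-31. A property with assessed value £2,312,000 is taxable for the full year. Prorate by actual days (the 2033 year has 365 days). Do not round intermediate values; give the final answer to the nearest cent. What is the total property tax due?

£72,422.61

2033-01-01 to 2033-04-14: 104 days at 2.9% → £2,312,000 × 2.9% × 104/365 = £19,104.0877
2033-04-15 to 2033-04-27: 13 days at 2.75% → £2,312,000 × 2.75% × 13/365 = £2,264.4932
2033-04-28 to 2033-12-31: 248 days at 3.25% → £2,312,000 × 3.25% × 248/365 = £51,054.0274
Total = £72,422.6082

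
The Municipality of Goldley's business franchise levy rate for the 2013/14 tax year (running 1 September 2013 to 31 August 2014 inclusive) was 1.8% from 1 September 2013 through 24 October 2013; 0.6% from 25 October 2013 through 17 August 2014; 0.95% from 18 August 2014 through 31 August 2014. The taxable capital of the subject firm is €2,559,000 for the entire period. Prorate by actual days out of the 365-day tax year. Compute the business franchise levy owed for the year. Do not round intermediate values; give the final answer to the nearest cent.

1 September – 24 October 2013: 54 days at 1.8% → €2,559,000 × 1.8% × 54/365 = €6,814.6521
25 October 2013 – 17 August 2014: 297 days at 0.6% → €2,559,000 × 0.6% × 297/365 = €12,493.5288
18 August – 31 August 2014: 14 days at 0.95% → €2,559,000 × 0.95% × 14/365 = €932.4575
Total = €20,240.6384

€20,240.64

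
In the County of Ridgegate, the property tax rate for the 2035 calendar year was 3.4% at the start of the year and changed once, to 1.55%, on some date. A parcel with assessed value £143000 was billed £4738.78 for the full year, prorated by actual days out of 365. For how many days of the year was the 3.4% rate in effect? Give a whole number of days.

Let d = days at the first rate; then 365 − d days at the second rate.
£143000 × [3.4%·d + 1.55%·(365−d)] / 365 = £4738.78
Solving gives d = 348, so the new rate took effect on December 15, 2035.

348 days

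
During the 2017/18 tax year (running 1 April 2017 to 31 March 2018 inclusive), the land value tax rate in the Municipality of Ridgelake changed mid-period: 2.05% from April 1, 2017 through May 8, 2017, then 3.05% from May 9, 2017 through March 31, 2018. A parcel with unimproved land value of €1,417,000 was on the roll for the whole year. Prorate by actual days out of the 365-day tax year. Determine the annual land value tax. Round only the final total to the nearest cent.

€41,743.27

April 1 – May 8, 2017: 38 days at 2.05% → €1,417,000 × 2.05% × 38/365 = €3,024.2274
May 9, 2017 – March 31, 2018: 327 days at 3.05% → €1,417,000 × 3.05% × 327/365 = €38,719.0397
Total = €41,743.2671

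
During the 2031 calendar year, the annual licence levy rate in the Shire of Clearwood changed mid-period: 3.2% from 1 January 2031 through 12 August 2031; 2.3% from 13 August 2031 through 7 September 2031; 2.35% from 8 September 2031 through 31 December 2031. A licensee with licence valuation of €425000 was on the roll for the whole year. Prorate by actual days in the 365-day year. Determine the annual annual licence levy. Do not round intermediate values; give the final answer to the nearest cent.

1 January – 12 August 2031: 224 days at 3.2% → €425000 × 3.2% × 224/365 = €8346.3014
13 August – 7 September 2031: 26 days at 2.3% → €425000 × 2.3% × 26/365 = €696.3014
8 September – 31 December 2031: 115 days at 2.35% → €425000 × 2.35% × 115/365 = €3146.7466
Total = €12189.3493

€12189.35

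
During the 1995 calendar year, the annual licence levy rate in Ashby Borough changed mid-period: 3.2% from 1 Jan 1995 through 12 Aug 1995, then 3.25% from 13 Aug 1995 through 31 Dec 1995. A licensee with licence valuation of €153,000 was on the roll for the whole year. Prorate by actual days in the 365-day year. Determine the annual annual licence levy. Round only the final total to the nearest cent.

€4,925.55

1 Jan – 12 Aug 1995: 224 days at 3.2% → €153,000 × 3.2% × 224/365 = €3,004.6685
13 Aug – 31 Dec 1995: 141 days at 3.25% → €153,000 × 3.25% × 141/365 = €1,920.8836
Total = €4,925.5521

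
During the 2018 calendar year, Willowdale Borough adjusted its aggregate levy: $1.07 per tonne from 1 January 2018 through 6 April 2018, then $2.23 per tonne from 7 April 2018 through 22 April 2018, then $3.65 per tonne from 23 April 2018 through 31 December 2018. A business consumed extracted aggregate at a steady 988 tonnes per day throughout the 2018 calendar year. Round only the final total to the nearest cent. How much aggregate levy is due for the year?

1 January – 6 April 2018: 96 days × 988 tonnes/day = 94,848 tonnes at $1.07/tonne → $101,487.36
7 April – 22 April 2018: 16 days × 988 tonnes/day = 15,808 tonnes at $2.23/tonne → $35,251.84
23 April – 31 December 2018: 253 days × 988 tonnes/day = 249,964 tonnes at $3.65/tonne → $912,368.60

$1,049,107.80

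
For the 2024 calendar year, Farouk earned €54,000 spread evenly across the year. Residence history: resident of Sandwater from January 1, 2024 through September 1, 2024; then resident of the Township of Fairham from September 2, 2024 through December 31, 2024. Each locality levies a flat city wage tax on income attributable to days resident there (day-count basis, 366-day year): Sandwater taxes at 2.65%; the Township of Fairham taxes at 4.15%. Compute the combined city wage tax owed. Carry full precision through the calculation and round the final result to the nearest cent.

Sandwater, January 1 – September 1, 2024: 245 days → €54,000 × 2.65% × 245/366 = €957.9098
The Township of Fairham, September 2 – December 31, 2024: 121 days → €54,000 × 4.15% × 121/366 = €740.8770
Total = €1,698.7869

€1,698.79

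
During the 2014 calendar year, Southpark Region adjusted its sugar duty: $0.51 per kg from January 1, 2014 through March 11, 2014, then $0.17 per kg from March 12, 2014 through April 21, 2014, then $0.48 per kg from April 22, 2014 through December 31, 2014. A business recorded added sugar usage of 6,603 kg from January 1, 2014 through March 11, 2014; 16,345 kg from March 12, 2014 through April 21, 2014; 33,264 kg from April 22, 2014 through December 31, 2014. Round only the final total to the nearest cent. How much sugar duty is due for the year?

January 1 – March 11, 2014: 6,603 kg at $0.51/kg → $3367.53
March 12 – April 21, 2014: 16,345 kg at $0.17/kg → $2778.65
April 22 – December 31, 2014: 33,264 kg at $0.48/kg → $15966.72

$22112.90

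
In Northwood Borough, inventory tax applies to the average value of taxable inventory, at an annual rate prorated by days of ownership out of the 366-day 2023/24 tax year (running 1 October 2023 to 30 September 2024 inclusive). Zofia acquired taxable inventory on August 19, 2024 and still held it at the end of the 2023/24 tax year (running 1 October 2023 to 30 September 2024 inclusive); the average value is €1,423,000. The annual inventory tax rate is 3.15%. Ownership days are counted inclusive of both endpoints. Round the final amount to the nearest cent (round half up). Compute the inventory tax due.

Days held (August 19 – September 30, 2024): 43 out of 366
Tax = €1,423,000 × 3.15% × 43/366 = €5,266.2664

€5,266.27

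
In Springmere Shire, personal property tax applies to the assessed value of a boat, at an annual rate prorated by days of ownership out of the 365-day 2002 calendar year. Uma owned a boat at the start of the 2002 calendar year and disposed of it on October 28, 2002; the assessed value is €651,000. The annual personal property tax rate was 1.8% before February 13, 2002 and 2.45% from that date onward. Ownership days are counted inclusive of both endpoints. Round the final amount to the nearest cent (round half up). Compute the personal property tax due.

€12,654.37

January 1 – February 12, 2002: 43 days at 1.8% → €651,000 × 1.8% × 43/365 = €1,380.4767
February 13 – October 28, 2002: 258 days at 2.45% → €651,000 × 2.45% × 258/365 = €11,273.8932
Total = €12,654.3699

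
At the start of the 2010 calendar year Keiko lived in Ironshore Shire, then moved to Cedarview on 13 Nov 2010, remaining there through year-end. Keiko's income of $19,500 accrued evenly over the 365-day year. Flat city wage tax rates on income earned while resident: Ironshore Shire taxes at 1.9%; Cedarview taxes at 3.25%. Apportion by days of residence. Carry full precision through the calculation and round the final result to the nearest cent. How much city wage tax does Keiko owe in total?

Ironshore Shire, 1 Jan – 12 Nov 2010: 316 days → $19,500 × 1.9% × 316/365 = $320.7616
Cedarview, 13 Nov – 31 Dec 2010: 49 days → $19,500 × 3.25% × 49/365 = $85.0788
Total = $405.8404

$405.84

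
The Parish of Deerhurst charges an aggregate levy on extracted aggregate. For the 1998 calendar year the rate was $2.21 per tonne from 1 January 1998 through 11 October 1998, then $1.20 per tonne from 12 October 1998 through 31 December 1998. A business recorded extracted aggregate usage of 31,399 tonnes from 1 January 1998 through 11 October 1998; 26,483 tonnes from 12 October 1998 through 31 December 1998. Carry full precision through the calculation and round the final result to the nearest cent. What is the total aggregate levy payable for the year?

1 January – 11 October 1998: 31,399 tonnes at $2.21/tonne → $69,391.79
12 October – 31 December 1998: 26,483 tonnes at $1.20/tonne → $31,779.60

$101,171.39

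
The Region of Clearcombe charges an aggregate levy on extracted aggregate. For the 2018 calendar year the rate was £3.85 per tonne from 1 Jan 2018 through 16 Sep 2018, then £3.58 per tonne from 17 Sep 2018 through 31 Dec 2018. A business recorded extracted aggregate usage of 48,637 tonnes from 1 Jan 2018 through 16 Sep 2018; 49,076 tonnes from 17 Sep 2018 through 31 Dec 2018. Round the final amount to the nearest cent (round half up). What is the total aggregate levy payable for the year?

1 Jan – 16 Sep 2018: 48,637 tonnes at £3.85/tonne → £187252.45
17 Sep – 31 Dec 2018: 49,076 tonnes at £3.58/tonne → £175692.08

£362944.53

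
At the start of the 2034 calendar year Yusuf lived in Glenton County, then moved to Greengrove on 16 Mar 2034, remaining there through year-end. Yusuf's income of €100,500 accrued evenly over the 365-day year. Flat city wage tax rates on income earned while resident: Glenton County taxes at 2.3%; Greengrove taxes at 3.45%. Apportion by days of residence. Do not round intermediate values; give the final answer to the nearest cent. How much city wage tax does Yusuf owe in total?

€3,232.93

Glenton County, 1 Jan – 15 Mar 2034: 74 days → €100,500 × 2.3% × 74/365 = €468.6329
Greengrove, 16 Mar – 31 Dec 2034: 291 days → €100,500 × 3.45% × 291/365 = €2,764.3007
Total = €3,232.9336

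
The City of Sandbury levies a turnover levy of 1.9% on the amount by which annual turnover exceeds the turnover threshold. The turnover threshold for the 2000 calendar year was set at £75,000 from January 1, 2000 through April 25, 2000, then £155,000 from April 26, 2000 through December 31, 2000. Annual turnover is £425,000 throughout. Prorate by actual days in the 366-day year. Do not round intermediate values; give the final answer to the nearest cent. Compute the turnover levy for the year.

£5,611.75

January 1 – April 25, 2000: 116 days, exemption £75,000 → (£425,000 − £75,000) × 1.9% × 116/366 = £2,107.6503
April 26 – December 31, 2000: 250 days, exemption £155,000 → (£425,000 − £155,000) × 1.9% × 250/366 = £3,504.0984
Total = £5,611.7486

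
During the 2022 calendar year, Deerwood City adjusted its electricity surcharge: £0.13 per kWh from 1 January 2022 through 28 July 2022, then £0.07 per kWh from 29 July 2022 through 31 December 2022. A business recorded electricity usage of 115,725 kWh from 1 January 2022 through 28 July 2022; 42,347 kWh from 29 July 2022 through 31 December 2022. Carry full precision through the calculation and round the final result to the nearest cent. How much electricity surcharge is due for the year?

£18,008.54

1 January – 28 July 2022: 115,725 kWh at £0.13/kWh → £15,044.25
29 July – 31 December 2022: 42,347 kWh at £0.07/kWh → £2,964.29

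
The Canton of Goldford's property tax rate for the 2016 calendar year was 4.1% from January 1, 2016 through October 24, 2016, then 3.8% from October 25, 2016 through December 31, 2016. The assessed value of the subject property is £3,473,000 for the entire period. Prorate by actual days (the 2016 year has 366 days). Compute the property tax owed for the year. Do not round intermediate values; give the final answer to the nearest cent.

£140,457.23

January 1 – October 24, 2016: 298 days at 4.1% → £3,473,000 × 4.1% × 298/366 = £115,937.4699
October 25 – December 31, 2016: 68 days at 3.8% → £3,473,000 × 3.8% × 68/366 = £24,519.7596
Total = £140,457.2295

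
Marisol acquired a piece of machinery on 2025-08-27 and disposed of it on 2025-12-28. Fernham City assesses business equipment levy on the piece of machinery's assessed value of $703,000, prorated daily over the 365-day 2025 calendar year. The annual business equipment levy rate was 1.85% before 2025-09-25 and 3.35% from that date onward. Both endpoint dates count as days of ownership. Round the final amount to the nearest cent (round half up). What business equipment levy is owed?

2025-08-27 to 2025-09-24: 29 days at 1.85% → $703,000 × 1.85% × 29/365 = $1,033.3137
2025-09-25 to 2025-12-28: 95 days at 3.35% → $703,000 × 3.35% × 95/365 = $6,129.5822
Total = $7,162.8959

$7,162.90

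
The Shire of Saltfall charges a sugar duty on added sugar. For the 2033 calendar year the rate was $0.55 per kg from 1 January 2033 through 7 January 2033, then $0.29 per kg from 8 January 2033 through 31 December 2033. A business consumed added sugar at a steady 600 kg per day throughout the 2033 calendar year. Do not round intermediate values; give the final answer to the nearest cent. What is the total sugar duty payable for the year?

1 January – 7 January 2033: 7 days × 600 kg/day = 4,200 kg at $0.55/kg → $2310.00
8 January – 31 December 2033: 358 days × 600 kg/day = 214,800 kg at $0.29/kg → $62292.00

$64602.00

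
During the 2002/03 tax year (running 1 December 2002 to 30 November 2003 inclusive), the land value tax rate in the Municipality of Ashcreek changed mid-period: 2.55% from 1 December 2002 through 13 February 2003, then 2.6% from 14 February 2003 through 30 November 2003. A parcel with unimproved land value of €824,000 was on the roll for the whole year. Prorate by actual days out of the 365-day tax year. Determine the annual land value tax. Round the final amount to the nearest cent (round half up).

€21,339.34

1 December 2002 – 13 February 2003: 75 days at 2.55% → €824,000 × 2.55% × 75/365 = €4,317.5342
14 February – 30 November 2003: 290 days at 2.6% → €824,000 × 2.6% × 290/365 = €17,021.8082
Total = €21,339.3425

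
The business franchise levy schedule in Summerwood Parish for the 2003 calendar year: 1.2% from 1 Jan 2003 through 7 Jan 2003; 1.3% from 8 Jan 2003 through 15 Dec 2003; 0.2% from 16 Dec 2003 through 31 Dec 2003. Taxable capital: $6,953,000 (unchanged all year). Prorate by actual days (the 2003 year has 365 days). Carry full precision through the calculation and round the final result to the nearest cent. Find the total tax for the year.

$86,902.98

1 Jan – 7 Jan 2003: 7 days at 1.2% → $6,953,000 × 1.2% × 7/365 = $1,600.1425
8 Jan – 15 Dec 2003: 342 days at 1.3% → $6,953,000 × 1.3% × 342/365 = $84,693.2548
16 Dec – 31 Dec 2003: 16 days at 0.2% → $6,953,000 × 0.2% × 16/365 = $609.5781
Total = $86,902.9753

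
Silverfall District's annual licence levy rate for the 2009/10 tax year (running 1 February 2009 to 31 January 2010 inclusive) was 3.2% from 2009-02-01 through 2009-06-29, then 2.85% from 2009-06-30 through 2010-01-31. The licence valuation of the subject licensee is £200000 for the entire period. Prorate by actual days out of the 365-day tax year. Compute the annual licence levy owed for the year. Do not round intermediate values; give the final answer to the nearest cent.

2009-02-01 to 2009-06-29: 149 days at 3.2% → £200000 × 3.2% × 149/365 = £2612.6027
2009-06-30 to 2010-01-31: 216 days at 2.85% → £200000 × 2.85% × 216/365 = £3373.1507
Total = £5985.7534

£5985.75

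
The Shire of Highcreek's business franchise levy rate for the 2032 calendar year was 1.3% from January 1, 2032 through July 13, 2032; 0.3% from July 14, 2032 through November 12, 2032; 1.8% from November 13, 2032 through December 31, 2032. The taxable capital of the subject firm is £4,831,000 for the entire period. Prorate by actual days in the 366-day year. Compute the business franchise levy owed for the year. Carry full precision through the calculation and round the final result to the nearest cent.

January 1 – July 13, 2032: 195 days at 1.3% → £4,831,000 × 1.3% × 195/366 = £33,460.6148
July 14 – November 12, 2032: 122 days at 0.3% → £4,831,000 × 0.3% × 122/366 = £4,831.0000
November 13 – December 31, 2032: 49 days at 1.8% → £4,831,000 × 1.8% × 49/366 = £11,641.9180
Total = £49,933.5328

£49,933.53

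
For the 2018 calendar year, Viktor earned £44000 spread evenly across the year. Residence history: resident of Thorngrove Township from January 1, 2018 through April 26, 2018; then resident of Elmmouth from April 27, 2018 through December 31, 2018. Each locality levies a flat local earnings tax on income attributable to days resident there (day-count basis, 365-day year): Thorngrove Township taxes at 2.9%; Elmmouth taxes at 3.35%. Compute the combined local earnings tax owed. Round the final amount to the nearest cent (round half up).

Thorngrove Township, January 1 – April 26, 2018: 116 days → £44000 × 2.9% × 116/365 = £405.5233
Elmmouth, April 27 – December 31, 2018: 249 days → £44000 × 3.35% × 249/365 = £1005.5507
Total = £1411.0740

£1411.07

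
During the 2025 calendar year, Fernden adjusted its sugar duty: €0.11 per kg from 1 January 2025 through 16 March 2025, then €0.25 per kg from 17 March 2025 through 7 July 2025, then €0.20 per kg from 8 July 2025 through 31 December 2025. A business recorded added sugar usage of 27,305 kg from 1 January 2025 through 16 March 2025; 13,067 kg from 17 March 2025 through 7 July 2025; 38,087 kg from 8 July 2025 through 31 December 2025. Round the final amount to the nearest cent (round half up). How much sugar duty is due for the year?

1 January – 16 March 2025: 27,305 kg at €0.11/kg → €3003.55
17 March – 7 July 2025: 13,067 kg at €0.25/kg → €3266.75
8 July – 31 December 2025: 38,087 kg at €0.20/kg → €7617.40

€13887.70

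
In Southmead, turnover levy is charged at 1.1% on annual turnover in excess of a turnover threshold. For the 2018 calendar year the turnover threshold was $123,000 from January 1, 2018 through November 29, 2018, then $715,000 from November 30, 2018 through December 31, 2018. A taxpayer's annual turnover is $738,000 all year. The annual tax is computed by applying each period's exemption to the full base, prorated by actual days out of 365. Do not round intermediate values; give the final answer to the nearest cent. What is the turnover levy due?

$6,194.08

January 1 – November 29, 2018: 333 days, exemption $123,000 → ($738,000 − $123,000) × 1.1% × 333/365 = $6,171.9041
November 30 – December 31, 2018: 32 days, exemption $715,000 → ($738,000 − $715,000) × 1.1% × 32/365 = $22.1808
Total = $6,194.0849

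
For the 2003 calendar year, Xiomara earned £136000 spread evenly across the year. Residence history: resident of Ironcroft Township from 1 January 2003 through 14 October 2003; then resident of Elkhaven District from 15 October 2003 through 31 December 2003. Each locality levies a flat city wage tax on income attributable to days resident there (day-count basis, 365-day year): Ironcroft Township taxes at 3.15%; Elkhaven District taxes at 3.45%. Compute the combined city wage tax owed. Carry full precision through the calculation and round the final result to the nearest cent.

£4371.19

Ironcroft Township, 1 January – 14 October 2003: 287 days → £136000 × 3.15% × 287/365 = £3368.5151
Elkhaven District, 15 October – 31 December 2003: 78 days → £136000 × 3.45% × 78/365 = £1002.6740
Total = £4371.1890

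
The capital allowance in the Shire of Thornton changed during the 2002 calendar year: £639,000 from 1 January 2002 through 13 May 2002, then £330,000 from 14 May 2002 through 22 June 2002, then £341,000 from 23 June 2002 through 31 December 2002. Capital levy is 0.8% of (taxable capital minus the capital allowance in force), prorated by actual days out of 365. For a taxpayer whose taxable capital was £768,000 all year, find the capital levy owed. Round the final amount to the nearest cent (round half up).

1 January – 13 May 2002: 133 days, exemption £639,000 → (£768,000 − £639,000) × 0.8% × 133/365 = £376.0438
14 May – 22 June 2002: 40 days, exemption £330,000 → (£768,000 − £330,000) × 0.8% × 40/365 = £384.0000
23 June – 31 December 2002: 192 days, exemption £341,000 → (£768,000 − £341,000) × 0.8% × 192/365 = £1,796.9096
Total = £2,556.9534

£2,556.95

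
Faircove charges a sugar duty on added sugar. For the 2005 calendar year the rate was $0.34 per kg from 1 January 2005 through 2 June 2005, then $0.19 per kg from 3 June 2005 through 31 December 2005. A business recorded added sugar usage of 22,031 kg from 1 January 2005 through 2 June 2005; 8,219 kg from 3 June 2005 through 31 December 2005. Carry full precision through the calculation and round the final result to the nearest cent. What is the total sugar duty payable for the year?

1 January – 2 June 2005: 22,031 kg at $0.34/kg → $7,490.54
3 June – 31 December 2005: 8,219 kg at $0.19/kg → $1,561.61

$9,052.15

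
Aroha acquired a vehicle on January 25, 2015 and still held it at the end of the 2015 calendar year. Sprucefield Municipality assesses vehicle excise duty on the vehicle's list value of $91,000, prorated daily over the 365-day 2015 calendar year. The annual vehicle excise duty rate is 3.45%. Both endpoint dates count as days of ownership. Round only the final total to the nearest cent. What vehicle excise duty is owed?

Days held (January 25 – December 31, 2015): 341 out of 365
Tax = $91,000 × 3.45% × 341/365 = $2,933.0671

$2,933.07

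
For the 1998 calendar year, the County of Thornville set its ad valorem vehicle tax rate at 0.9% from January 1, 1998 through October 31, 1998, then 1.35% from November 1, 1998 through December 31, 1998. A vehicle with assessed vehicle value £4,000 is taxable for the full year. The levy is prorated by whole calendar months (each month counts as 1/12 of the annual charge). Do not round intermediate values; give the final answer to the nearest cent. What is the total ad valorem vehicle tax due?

£39.00

January 1 – October 31, 1998: 10 months at 0.9% → £4,000 × 0.9% × 10/12 = £30.0000
November 1 – December 31, 1998: 2 months at 1.35% → £4,000 × 1.35% × 2/12 = £9.0000
Total = £39.0000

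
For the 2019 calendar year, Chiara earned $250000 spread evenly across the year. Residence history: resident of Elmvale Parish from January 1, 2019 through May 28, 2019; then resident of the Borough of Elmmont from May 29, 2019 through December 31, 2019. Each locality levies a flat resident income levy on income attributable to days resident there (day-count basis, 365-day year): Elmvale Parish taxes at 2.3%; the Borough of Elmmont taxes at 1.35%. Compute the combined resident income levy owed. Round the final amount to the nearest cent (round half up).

$4338.01

Elmvale Parish, January 1 – May 28, 2019: 148 days → $250000 × 2.3% × 148/365 = $2331.5068
The Borough of Elmmont, May 29 – December 31, 2019: 217 days → $250000 × 1.35% × 217/365 = $2006.5068
Total = $4338.0137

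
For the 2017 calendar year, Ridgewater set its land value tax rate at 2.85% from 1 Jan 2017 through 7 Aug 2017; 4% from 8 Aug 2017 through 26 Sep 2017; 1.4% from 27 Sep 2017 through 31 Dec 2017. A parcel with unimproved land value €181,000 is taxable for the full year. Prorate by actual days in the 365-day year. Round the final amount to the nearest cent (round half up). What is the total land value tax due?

1 Jan – 7 Aug 2017: 219 days at 2.85% → €181,000 × 2.85% × 219/365 = €3,095.1000
8 Aug – 26 Sep 2017: 50 days at 4% → €181,000 × 4% × 50/365 = €991.7808
27 Sep – 31 Dec 2017: 96 days at 1.4% → €181,000 × 1.4% × 96/365 = €666.4767
Total = €4,753.3575

€4,753.36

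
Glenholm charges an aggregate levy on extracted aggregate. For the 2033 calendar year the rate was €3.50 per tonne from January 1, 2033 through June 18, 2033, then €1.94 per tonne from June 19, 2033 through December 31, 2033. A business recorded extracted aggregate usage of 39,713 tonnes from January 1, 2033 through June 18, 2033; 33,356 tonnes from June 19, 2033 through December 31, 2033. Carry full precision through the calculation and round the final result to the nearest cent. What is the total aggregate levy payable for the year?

€203,706.14

January 1 – June 18, 2033: 39,713 tonnes at €3.50/tonne → €138,995.50
June 19 – December 31, 2033: 33,356 tonnes at €1.94/tonne → €64,710.64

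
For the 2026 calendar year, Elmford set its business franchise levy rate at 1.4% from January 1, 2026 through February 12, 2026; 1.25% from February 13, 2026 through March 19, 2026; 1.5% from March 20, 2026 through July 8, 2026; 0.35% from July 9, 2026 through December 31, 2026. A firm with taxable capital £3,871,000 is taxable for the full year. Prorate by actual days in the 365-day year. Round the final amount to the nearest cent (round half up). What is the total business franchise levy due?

January 1 – February 12, 2026: 43 days at 1.4% → £3,871,000 × 1.4% × 43/365 = £6,384.4986
February 13 – March 19, 2026: 35 days at 1.25% → £3,871,000 × 1.25% × 35/365 = £4,639.8973
March 20 – July 8, 2026: 111 days at 1.5% → £3,871,000 × 1.5% × 111/365 = £17,658.1233
July 9 – December 31, 2026: 176 days at 0.35% → £3,871,000 × 0.35% × 176/365 = £6,532.9753
Total = £35,215.4945

£35,215.49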